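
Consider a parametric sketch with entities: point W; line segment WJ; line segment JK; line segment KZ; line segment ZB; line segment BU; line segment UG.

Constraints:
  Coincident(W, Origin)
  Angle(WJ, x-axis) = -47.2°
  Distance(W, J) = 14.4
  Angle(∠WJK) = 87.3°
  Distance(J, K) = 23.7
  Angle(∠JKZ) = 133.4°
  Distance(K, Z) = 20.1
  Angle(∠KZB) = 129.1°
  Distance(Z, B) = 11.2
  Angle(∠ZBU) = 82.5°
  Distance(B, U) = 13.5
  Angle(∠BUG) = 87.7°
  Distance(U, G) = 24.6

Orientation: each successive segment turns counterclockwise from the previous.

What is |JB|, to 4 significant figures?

44.28

W is at the origin; WJ runs at -47.2° with length 14.4, so J = (9.784, -10.57). ∠WJK = 87.3° gives JK at 45.50° from the x-axis; with |JK| = 23.7, K = (26.40, 6.338). ∠JKZ = 133.4° gives KZ at 92.10° from the x-axis; with |KZ| = 20.1, Z = (25.66, 26.42). ∠KZB = 129.1° gives ZB at 143.0° from the x-axis; with |ZB| = 11.2, B = (16.71, 33.17). Then |JB| = |B − J| = 44.28.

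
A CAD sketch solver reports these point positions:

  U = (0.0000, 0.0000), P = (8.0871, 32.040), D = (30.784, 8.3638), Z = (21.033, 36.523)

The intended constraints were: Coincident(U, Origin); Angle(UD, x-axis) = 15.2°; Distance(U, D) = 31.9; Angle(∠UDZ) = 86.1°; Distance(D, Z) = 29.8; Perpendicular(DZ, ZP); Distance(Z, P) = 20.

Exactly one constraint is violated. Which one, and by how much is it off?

Distance(Z, P) = 20 — off by 6.30.

U = (0.00, 0.00) ✓; UD at 15.20° ✓; |UD| = 31.90 ✓; ∠UDZ = 86.10° ✓; |DZ| = 29.80 ✓; ∠(DZ, ZP) = 90.00° ✓; |ZP| = 13.70 ✗.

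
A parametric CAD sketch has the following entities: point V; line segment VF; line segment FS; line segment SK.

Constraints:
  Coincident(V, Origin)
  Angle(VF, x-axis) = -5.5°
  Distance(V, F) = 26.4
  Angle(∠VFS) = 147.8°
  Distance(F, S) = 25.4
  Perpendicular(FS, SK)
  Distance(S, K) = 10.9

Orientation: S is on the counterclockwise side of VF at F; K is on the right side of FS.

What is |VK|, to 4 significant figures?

53.87

V is at the origin; VF runs at -5.5° with length 26.4, so F = 26.4·(cos -5.5°, sin -5.5°) = (26.28, -2.530). ∠VFS = 147.8°, so FS runs at -5.5° + (180° − 147.8°) = 26.70° from the x-axis; with |FS| = 25.4, S = F + 25.4·(cos 26.70°, sin 26.70°) = (48.97, 8.882). FS is perpendicular to SK; with |SK| = 10.9 on the right of FS, K = S + 10.9·(0.4493, -0.8934) = (53.87, -0.8554). Then |VK| = |K − V| = 53.87.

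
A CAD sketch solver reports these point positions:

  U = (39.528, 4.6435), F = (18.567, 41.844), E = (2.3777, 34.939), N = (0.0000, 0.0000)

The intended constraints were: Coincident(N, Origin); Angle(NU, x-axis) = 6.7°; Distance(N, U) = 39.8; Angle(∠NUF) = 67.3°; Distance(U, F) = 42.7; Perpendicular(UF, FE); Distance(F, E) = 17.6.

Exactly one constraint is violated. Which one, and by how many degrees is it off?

Perpendicular(UF, FE) — off by 6.30°.

N = (0.00, 0.00) ✓; NU at 6.700° ✓; |NU| = 39.80 ✓; ∠NUF = 67.30° ✓; |UF| = 42.70 ✓; ∠(UF, FE) = 83.70° ✗; |FE| = 17.60 ✓.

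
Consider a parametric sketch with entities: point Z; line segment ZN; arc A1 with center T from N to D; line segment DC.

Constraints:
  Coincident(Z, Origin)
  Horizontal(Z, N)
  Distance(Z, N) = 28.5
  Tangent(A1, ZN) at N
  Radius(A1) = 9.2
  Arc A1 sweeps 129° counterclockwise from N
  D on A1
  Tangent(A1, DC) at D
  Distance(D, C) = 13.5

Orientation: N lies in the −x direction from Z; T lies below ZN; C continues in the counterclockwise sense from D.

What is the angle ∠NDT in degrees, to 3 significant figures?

25.5°

Z is at the origin; ZN is horizontal with |ZN| = 28.5 and N on the −x side, so N = (-28.5, 0.00). The tangent condition forces TN to be normal to ZN, so T = N + (0, -9.2) = (-28.5, -9.20). On A1, N sits at bearing 90° from T; a 129° counterclockwise sweep puts D at bearing 219°, so D = T + 9.2·(cos 219°, sin 219°) = (-35.6, -15.0). Then cos ∠NDT = DN·DT / (|DN||DT|), giving 25.5°.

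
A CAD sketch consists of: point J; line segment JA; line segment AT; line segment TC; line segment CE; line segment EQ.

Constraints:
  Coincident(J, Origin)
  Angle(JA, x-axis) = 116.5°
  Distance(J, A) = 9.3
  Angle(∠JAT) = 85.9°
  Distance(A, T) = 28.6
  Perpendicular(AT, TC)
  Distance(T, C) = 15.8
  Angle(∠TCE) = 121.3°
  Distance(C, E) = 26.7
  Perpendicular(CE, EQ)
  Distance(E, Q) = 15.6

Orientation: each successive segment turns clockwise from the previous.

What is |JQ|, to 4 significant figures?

7.669

J is at the origin; JA runs at 116.5° with length 9.3, so A = (-4.150, 8.323). ∠JAT = 85.9° gives AT at 22.40° from the x-axis; with |AT| = 28.6, T = (22.29, 19.22). AT is perpendicular to TC, so TC runs at -67.60°; with |TC| = 15.8, C = (28.31, 4.614). ∠TCE = 121.3° gives CE at -126.3° from the x-axis; with |CE| = 26.7, E = (12.51, -16.90). The perpendicularity gives EQ at right angles to CE, so EQ runs at 143.7°; with |EQ| = 15.6, Q = (-0.06594, -7.669). Then |JQ| = |Q − J| = 7.669.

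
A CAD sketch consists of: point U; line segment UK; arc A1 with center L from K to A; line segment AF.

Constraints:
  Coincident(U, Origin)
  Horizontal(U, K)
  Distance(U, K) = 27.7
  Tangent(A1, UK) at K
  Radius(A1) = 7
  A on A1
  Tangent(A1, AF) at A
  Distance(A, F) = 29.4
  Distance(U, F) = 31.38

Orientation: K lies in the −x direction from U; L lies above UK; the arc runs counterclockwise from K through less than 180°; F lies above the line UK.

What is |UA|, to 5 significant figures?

21.778

Checks: ∠(LK, KU) = 90.00° ✓; |LK| = 7.000 ✓; |LA| = 7.000 ✓; ∠(LA, AF) = 90.00° ✓; |AF| = 29.40 ✓; |UF| = 31.38 ✓.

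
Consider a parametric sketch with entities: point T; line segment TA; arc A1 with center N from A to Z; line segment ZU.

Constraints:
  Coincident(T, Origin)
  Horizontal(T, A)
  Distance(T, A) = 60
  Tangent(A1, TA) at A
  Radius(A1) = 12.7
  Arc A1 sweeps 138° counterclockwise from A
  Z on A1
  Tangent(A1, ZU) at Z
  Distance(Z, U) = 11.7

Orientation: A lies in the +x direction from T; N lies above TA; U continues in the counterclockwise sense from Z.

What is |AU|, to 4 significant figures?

29.97

On A1, A sits at bearing -90° from N; a 138° counterclockwise sweep puts Z at bearing 48°, so Z = N + 12.7·(cos 48°, sin 48°) = (68.50, 22.14). A1 meets ZU tangentially, so NZ is at right angles to ZU, so ZU runs along (−sin 48°, cos 48°); with |ZU| = 11.7, U = (59.80, 29.97). Then |AU| = |U − A| = 29.97.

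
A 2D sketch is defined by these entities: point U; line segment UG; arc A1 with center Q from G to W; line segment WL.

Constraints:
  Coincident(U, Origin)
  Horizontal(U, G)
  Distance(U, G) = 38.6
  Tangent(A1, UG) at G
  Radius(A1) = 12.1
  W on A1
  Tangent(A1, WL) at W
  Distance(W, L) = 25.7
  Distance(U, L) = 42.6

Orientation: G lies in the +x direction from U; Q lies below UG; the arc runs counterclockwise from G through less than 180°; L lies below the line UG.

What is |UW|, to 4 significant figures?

28.58

U is at the origin; UG is horizontal with |UG| = 38.6 and G on the +x side, so G = (38.60, 0.000). Since A1 is tangent to UG there, QG ⟂ UG, so Q = G + (0, -12.1) = (38.60, -12.10). Since QW ⟂ WL (tangency), |QL| = √(12.1² + 25.7²) = 28.41 regardless of where W sits on A1. So L lies on both circle(U, 42.6) and circle(Q, 28.41); the below-UG intersection is L = (23.01, -35.85). W is the foot of the tangent from L: W = (26.62, -10.40).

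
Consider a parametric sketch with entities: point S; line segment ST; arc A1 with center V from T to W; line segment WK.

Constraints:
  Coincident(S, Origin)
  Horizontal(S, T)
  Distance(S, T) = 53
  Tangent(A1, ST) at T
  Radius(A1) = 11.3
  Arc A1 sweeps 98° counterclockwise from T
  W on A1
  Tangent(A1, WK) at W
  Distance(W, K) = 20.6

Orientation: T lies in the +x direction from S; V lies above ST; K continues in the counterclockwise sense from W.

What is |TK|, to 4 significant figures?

34.30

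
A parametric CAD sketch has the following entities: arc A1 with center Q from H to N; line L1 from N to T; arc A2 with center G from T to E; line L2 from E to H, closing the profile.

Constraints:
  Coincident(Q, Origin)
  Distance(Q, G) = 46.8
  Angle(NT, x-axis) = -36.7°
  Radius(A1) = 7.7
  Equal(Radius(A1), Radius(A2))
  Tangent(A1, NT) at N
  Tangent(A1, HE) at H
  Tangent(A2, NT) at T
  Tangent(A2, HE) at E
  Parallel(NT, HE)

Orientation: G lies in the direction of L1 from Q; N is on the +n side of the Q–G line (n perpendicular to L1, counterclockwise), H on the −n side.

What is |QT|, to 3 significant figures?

47.4

Tangency of A1 to both parallel lines with radius 7.7 puts N and H at Q ± 7.7·n: N = (4.60, 6.17), H = (-4.60, -6.17). Equal radii place T and E the same way about G: T = G + 7.7·n = (42.1, -21.8), E = G − 7.7·n = (32.9, -34.1). Then |QT| = |T − Q| = 47.4.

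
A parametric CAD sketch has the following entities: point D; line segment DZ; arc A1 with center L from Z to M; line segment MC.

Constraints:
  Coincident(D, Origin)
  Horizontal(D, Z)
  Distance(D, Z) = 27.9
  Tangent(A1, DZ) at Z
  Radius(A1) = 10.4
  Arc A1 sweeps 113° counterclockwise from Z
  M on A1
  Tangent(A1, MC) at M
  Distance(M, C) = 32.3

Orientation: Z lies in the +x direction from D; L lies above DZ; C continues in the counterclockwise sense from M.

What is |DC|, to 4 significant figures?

50.70

D is at the origin; DZ is horizontal with |DZ| = 27.9 and Z on the +x side, so Z = (27.90, 0.000). Tangency of A1 to DZ means the radius LZ is perpendicular to DZ, so L = Z + (0, 10.4) = (27.90, 10.40). On A1, Z sits at bearing -90° from L; a 113° counterclockwise sweep puts M at bearing 23°, so M = L + 10.4·(cos 23°, sin 23°) = (37.47, 14.46). Since A1 is tangent to MC there, LM ⟂ MC, so MC runs along (−sin 23°, cos 23°); with |MC| = 32.3, C = (24.85, 44.20). Then |DC| = |C − D| = 50.70.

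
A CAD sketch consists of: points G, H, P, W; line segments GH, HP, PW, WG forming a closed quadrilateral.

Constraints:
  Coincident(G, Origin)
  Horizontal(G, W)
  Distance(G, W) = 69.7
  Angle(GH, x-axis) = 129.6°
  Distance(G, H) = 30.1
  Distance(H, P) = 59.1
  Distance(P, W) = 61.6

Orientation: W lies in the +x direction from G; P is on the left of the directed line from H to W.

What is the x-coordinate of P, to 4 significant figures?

33.55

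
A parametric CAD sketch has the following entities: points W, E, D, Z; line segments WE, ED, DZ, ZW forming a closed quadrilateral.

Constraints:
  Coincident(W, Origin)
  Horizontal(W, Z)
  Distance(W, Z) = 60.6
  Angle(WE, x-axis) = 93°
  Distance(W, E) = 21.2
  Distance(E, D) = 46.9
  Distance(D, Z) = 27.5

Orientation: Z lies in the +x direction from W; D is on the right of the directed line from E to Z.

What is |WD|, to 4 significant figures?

35.86

Checks: |WZ| = 60.60 ✓; |WE| = 21.20 ✓; |ED| = 46.90 ✓; |DZ| = 27.50 ✓.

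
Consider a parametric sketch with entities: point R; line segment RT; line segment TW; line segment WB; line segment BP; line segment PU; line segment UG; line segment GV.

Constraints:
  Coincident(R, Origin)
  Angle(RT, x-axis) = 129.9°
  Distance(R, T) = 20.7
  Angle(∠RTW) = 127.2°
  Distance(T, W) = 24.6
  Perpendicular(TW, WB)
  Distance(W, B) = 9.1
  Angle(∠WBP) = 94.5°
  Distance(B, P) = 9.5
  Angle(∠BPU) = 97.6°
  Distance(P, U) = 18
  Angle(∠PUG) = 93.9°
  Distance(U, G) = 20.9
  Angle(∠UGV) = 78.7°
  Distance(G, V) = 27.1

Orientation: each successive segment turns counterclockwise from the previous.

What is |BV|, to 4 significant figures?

10.08

R is at the origin; RT runs at 129.9° with length 20.7, so T = (-13.28, 15.88). ∠RTW = 127.2° gives TW at -177.3° from the x-axis; with |TW| = 24.6, W = (-37.85, 14.72). The perpendicularity gives WB at right angles to TW, so WB runs at -87.30°; with |WB| = 9.1, B = (-37.42, 5.632). ∠WBP = 94.5° gives BP at -1.800° from the x-axis; with |BP| = 9.5, P = (-27.93, 5.333). ∠BPU = 97.6° gives PU at 80.60° from the x-axis; with |PU| = 18.0, U = (-24.99, 23.09). ∠PUG = 93.9° gives UG at 166.7° from the x-axis; with |UG| = 20.9, G = (-45.33, 27.90). ∠UGV = 78.7° gives GV at -92.00° from the x-axis; with |GV| = 27.1, V = (-46.27, 0.8160). Then |BV| = |V − B| = 10.08.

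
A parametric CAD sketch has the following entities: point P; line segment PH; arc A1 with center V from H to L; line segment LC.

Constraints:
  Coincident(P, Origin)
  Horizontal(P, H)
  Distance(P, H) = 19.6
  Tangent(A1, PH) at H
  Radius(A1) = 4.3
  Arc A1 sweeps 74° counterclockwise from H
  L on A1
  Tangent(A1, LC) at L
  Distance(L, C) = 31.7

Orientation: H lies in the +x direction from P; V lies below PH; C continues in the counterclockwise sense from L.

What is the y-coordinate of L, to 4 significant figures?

-3.115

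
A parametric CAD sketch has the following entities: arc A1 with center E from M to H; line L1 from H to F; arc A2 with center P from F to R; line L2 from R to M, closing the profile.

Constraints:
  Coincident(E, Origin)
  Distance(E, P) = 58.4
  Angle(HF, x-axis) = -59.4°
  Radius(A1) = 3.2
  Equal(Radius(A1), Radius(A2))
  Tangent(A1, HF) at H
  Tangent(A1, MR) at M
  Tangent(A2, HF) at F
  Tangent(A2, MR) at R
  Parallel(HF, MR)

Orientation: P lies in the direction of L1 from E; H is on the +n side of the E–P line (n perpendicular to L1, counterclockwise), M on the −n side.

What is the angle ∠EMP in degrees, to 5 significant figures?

86.864°

E is at the origin and P lies 58.4 along u from E, so P = 58.4·u = (29.728, -50.267). Tangency of A1 to both parallel lines with radius 3.2 puts H and M at E ± 3.2·n: H = (2.7544, 1.6289), M = (-2.7544, -1.6289). Then cos ∠EMP = ME·MP / (|ME||MP|), giving 86.864°.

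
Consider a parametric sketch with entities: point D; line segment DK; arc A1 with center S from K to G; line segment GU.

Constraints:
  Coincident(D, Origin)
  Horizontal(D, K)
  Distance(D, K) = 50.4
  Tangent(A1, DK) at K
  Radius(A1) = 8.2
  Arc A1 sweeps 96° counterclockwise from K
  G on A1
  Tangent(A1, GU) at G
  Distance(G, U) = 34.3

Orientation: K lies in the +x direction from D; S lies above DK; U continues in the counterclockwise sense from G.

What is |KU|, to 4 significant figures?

43.41

On A1, K sits at bearing -90° from S; a 96° counterclockwise sweep puts G at bearing 6°, so G = S + 8.2·(cos 6°, sin 6°) = (58.56, 9.057). A1 meets GU tangentially, so SG is at right angles to GU, so GU runs along (−sin 6°, cos 6°); with |GU| = 34.3, U = (54.97, 43.17). Then |KU| = |U − K| = 43.41.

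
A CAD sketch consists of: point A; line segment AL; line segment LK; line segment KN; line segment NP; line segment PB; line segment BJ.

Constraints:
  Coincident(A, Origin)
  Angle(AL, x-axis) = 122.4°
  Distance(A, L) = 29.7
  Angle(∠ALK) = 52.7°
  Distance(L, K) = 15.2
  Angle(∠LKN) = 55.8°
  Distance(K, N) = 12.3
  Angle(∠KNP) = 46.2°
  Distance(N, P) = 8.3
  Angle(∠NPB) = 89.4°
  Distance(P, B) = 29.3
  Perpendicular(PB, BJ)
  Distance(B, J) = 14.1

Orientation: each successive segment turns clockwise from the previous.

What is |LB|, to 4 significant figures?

35.48

A is at the origin; AL runs at 122.4° with length 29.7, so L = (-15.91, 25.08). ∠ALK = 52.7° gives LK at -4.900° from the x-axis; with |LK| = 15.2, K = (-0.7696, 23.78). ∠LKN = 55.8° gives KN at -129.1° from the x-axis; with |KN| = 12.3, N = (-8.527, 14.23). ∠KNP = 46.2° gives NP at 97.10° from the x-axis; with |NP| = 8.3, P = (-9.553, 22.47). ∠NPB = 89.4° gives PB at 6.500° from the x-axis; with |PB| = 29.3, B = (19.56, 25.79). Then |LB| = |B − L| = 35.48.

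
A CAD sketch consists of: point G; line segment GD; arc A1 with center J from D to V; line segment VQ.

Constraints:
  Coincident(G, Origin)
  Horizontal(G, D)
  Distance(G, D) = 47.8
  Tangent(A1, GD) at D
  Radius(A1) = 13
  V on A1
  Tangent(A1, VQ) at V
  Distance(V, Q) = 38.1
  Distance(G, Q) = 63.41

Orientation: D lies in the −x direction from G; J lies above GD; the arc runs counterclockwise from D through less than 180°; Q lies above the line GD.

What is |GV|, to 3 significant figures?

37.4

Checks: |JV| = 13.00 ✓; ∠(JV, VQ) = 90.00° ✓; |VQ| = 38.10 ✓; |GQ| = 63.41 ✓.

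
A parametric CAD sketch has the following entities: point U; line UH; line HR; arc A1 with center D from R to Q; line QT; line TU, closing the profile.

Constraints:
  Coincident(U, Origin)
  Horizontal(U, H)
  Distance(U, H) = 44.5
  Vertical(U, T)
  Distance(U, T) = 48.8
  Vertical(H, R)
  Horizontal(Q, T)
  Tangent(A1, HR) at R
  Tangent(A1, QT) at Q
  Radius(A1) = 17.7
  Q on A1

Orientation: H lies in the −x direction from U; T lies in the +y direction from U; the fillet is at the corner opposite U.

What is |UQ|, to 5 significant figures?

55.675

The virtual corner opposite U is at (-44.500, 48.800). Since A1 is tangent to HR there, DR ⟂ HR and since A1 is tangent to QT there, DQ ⟂ QT, with radius 17.7, so the center D sits 17.7 in from both sides at D = (-26.800, 31.100). That places the tangent points at R = (-44.500, 31.100) on HR and Q = (-26.800, 48.800) on QT. Then |UQ| = |Q − U| = 55.675.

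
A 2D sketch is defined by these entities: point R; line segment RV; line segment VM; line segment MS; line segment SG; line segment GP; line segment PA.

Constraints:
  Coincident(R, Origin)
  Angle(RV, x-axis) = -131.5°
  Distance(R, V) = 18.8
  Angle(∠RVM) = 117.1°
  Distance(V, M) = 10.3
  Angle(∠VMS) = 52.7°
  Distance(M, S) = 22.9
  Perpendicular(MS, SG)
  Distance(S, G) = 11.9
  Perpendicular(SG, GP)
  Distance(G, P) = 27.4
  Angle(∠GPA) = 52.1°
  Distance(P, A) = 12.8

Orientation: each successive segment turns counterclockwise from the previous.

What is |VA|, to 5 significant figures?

7.0119

SG ⟂ GP, so GP runs at -121.30°; with |GP| = 27.4, P = (-21.205, -21.333). ∠GPA = 52.1° gives PA at 6.6000° from the x-axis; with |PA| = 12.8, A = (-8.4898, -19.862). Then |VA| = |A − V| = 7.0119.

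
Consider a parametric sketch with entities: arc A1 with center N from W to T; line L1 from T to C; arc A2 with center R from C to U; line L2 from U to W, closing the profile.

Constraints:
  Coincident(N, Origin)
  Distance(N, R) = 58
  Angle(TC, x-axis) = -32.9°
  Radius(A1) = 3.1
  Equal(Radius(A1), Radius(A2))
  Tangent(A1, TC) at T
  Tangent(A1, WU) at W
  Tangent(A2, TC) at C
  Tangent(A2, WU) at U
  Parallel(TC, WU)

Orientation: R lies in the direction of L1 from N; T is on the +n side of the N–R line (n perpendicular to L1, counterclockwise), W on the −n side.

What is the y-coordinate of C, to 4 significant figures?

-28.90

The slot axis is L1's direction at -32.9°, so u = (cos -32.9°, sin -32.9°) = (0.8396, -0.5432) and n = (−sin -32.9°, cos -32.9°) = (0.5432, 0.8396). N is at the origin and R lies 58.0 along u from N, so R = 58.0·u = (48.70, -31.50). Tangency of A1 to both parallel lines with radius 3.1 puts T and W at N ± 3.1·n: T = (1.684, 2.603), W = (-1.684, -2.603). Equal radii place C and U the same way about R: C = R + 3.1·n = (50.38, -28.90), U = R − 3.1·n = (47.01, -34.11). So C.y = -28.90.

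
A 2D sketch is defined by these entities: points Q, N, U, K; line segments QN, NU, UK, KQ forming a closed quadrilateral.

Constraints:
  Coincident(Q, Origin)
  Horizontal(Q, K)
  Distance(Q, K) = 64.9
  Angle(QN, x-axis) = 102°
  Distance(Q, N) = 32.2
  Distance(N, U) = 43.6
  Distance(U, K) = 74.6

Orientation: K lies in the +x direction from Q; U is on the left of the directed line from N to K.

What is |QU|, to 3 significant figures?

66.9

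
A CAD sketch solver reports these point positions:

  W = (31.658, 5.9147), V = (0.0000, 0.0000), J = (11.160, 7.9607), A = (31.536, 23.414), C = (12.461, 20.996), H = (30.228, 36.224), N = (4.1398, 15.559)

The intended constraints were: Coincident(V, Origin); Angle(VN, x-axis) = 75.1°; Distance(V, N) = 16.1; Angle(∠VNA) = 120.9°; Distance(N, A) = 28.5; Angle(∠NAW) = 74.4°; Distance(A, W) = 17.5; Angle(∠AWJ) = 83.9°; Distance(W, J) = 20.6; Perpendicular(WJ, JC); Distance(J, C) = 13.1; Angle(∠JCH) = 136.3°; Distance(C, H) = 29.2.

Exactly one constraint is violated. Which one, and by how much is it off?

Distance(C, H) = 29.2 — off by 5.80.

V = (0.00, 0.00) ✓; VN at 75.10° ✓; |VN| = 16.10 ✓; ∠VNA = 120.9° ✓; |NA| = 28.50 ✓; ∠NAW = 74.40° ✓; |AW| = 17.50 ✓; ∠AWJ = 83.90° ✓; |WJ| = 20.60 ✓; ∠(WJ, JC) = 90.00° ✓; |JC| = 13.10 ✓; ∠JCH = 136.3° ✓; |CH| = 23.40 ✗.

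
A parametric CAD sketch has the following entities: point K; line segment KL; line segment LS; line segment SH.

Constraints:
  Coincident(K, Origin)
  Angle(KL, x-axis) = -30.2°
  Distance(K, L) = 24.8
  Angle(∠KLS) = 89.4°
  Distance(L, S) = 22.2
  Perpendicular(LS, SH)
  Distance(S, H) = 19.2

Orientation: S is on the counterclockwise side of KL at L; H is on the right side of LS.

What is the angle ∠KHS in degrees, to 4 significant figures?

26.50°

K is at the origin; KL runs at -30.2° with length 24.8, so L = 24.8·(cos -30.2°, sin -30.2°) = (21.43, -12.47). ∠KLS = 89.4°, so LS runs at -30.2° + (180° − 89.4°) = 60.40° from the x-axis; with |LS| = 22.2, S = L + 22.2·(cos 60.40°, sin 60.40°) = (32.40, 6.828). LS is perpendicular to SH; with |SH| = 19.2 on the right of LS, H = S + 19.2·(0.8695, -0.4939) = (49.09, -2.656). Then cos ∠KHS = HK·HS / (|HK||HS|), giving 26.50°.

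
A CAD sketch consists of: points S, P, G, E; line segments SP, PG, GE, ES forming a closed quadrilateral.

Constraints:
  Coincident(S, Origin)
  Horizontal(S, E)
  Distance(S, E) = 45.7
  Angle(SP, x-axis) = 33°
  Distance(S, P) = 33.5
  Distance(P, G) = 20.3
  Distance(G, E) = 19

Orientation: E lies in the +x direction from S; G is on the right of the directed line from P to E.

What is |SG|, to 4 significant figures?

26.88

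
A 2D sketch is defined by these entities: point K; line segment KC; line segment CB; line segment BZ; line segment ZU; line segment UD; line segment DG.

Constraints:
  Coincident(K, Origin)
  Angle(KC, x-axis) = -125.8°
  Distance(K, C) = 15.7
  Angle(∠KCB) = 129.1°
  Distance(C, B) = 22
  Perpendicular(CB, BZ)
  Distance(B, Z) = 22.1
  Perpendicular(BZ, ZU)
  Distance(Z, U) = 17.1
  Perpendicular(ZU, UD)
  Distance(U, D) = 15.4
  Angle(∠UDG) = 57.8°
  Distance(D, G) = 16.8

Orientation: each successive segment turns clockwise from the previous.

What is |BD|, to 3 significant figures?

18.4

K is at the origin; KC runs at -125.8° with length 15.7, so C = (-9.18, -12.7). ∠KCB = 129.1° gives CB at -177° from the x-axis; with |CB| = 22.0, B = (-31.1, -14.0). CB is perpendicular to BZ, so BZ runs at 93.3°; with |BZ| = 22.1, Z = (-32.4, 8.06). The perpendicularity gives ZU at right angles to BZ, so ZU runs at 3.30°; with |ZU| = 17.1, U = (-15.3, 9.05). ZU ⟂ UD, so UD runs at -86.7°; with |UD| = 15.4, D = (-14.5, -6.33). Then |BD| = |D − B| = 18.4.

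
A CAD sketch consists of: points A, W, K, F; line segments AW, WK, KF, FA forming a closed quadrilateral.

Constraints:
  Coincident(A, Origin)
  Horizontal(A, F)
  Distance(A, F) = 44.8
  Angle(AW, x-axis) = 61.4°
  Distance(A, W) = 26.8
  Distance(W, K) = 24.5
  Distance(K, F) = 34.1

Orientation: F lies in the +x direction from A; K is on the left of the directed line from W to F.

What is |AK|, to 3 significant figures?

48.3

Checks: |WK| = 24.50 ✓; |KF| = 34.10 ✓.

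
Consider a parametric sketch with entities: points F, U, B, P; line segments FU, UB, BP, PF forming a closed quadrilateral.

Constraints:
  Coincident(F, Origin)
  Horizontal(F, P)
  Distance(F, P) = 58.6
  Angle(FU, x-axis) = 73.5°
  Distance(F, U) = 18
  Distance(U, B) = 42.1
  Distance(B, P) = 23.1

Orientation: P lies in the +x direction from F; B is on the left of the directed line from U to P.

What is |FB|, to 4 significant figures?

51.21

F is at the origin; F and P share the same y with |FP| = 58.6 and P in +x, so P = (58.6, 0). FU runs at 73.5° with |FU| = 18.0, so U = (5.112, 17.26). B is determined by |UB| = 42.1 and |BP| = 23.1 together: it lies at the intersection of circle(U, 42.1) and circle(P, 23.1). With |UP| = 56.20, the foot of the radical line on UP is 39.12 from U and the perpendicular offset is √(42.1² − 39.12²) = 15.55. Taking the left-of-UP solution: B = (47.12, 20.05).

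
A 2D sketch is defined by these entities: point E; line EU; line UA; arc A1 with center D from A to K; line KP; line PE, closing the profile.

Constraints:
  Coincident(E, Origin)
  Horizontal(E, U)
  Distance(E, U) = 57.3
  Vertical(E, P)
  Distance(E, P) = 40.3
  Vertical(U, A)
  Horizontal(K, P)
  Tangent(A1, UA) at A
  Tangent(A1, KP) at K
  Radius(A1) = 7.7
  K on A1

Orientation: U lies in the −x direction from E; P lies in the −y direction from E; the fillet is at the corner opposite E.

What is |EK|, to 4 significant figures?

63.91

E is at the origin; E and U share the same y with |EU| = 57.3 and U on the −x side, so U = (-57.30, 0.000). EP is vertical with |EP| = 40.3 and P on the −y side, so P = (0.000, -40.30). The virtual corner opposite E is at (-57.30, -40.30). Since A1 is tangent to UA there, DA ⟂ UA and A1 meets KP tangentially, so DK is at right angles to KP, with radius 7.7, so the center D sits 7.7 in from both sides at D = (-49.60, -32.60). That places the tangent points at A = (-57.30, -32.60) on UA and K = (-49.60, -40.30) on KP. Then |EK| = |K − E| = 63.91.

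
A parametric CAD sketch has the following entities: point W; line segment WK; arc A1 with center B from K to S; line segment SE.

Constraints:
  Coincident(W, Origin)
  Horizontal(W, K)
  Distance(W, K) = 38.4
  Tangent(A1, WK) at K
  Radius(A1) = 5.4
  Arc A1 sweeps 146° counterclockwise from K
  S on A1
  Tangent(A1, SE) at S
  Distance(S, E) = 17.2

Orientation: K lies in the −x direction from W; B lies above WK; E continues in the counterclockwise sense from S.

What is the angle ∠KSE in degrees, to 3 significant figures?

107°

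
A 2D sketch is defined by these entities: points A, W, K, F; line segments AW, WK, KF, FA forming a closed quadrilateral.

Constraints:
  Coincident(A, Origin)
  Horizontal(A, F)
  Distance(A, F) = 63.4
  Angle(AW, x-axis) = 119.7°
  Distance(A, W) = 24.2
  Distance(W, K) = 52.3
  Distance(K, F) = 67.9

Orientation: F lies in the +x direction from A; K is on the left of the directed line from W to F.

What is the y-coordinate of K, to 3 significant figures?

56.8

Checks: |WK| = 52.30 ✓; |KF| = 67.90 ✓.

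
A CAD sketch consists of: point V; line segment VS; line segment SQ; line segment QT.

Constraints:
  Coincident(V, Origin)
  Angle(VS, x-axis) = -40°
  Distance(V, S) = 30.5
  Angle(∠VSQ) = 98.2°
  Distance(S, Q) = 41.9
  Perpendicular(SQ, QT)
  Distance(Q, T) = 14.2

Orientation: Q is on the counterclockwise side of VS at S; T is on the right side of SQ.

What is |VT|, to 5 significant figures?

64.105

V is at the origin; VS runs at -40.0° with length 30.5, so S = 30.5·(cos -40.0°, sin -40.0°) = (23.364, -19.605). ∠VSQ = 98.2°, so SQ runs at -40.0° + (180° − 98.2°) = 41.800° from the x-axis; with |SQ| = 41.9, Q = S + 41.9·(cos 41.800°, sin 41.800°) = (54.600, 8.3227). SQ ⟂ QT; with |QT| = 14.2 on the right of SQ, T = Q + 14.2·(0.66653, -0.74548) = (64.065, -2.2631). Then |VT| = |T − V| = 64.105.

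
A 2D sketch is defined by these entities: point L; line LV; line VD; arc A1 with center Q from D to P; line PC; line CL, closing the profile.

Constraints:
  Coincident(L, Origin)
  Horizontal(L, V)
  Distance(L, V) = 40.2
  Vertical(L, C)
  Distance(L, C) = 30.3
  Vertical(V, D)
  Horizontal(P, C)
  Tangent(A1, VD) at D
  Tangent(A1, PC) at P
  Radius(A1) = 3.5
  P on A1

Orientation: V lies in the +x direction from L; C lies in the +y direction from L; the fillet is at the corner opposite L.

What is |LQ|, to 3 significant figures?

45.4

L is at the origin; LV is horizontal with |LV| = 40.2 and V on the +x side, so V = (40.2, 0.00). LC is vertical with |LC| = 30.3 and C on the +y side, so C = (0.00, 30.3). The virtual corner opposite L is at (40.2, 30.3). A1 meets VD tangentially, so QD is at right angles to VD and since A1 is tangent to PC there, QP ⟂ PC, with radius 3.5, so the center Q sits 3.5 in from both sides at Q = (36.7, 26.8). Then |LQ| = |Q − L| = 45.4.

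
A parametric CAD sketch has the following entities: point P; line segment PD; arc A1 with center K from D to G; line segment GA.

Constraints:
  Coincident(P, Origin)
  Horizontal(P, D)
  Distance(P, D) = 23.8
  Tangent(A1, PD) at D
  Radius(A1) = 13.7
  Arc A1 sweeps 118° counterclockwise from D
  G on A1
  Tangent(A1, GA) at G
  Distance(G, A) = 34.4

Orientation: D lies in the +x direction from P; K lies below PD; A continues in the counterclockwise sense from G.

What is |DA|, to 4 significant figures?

50.67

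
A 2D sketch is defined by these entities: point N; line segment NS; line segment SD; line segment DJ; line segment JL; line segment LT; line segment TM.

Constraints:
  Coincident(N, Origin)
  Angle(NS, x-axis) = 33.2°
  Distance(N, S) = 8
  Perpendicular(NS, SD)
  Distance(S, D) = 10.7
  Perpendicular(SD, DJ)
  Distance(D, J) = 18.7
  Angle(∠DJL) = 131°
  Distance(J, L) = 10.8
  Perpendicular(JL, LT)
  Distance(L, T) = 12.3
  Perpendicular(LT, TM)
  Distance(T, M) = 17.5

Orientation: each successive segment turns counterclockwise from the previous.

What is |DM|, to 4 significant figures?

5.856

JL is perpendicular to LT, so LT runs at -7.800°; with |LT| = 12.3, T = (-4.092, -9.275). The perpendicularity gives TM at right angles to LT, so TM runs at 82.20°; with |TM| = 17.5, M = (-1.717, 8.063). Then |DM| = |M − D| = 5.856.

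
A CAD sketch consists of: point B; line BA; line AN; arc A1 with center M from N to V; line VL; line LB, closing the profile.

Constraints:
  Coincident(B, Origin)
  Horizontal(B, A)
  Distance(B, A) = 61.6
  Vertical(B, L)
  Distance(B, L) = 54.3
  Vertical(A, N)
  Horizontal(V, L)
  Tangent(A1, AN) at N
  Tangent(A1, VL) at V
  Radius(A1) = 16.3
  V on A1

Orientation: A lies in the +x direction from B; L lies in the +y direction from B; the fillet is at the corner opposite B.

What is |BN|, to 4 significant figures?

72.38

B is at the origin; BA is horizontal with |BA| = 61.6 and A on the +x side, so A = (61.60, 0.000). B and L share the same x with |BL| = 54.3 and L on the +y side, so L = (0.000, 54.30). The virtual corner opposite B is at (61.60, 54.30). A1 meets AN tangentially, so MN is at right angles to AN and tangency of A1 to VL means the radius MV is perpendicular to VL, with radius 16.3, so the center M sits 16.3 in from both sides at M = (45.30, 38.00). That places the tangent points at N = (61.60, 38.00) on AN and V = (45.30, 54.30) on VL. Then |BN| = |N − B| = 72.38.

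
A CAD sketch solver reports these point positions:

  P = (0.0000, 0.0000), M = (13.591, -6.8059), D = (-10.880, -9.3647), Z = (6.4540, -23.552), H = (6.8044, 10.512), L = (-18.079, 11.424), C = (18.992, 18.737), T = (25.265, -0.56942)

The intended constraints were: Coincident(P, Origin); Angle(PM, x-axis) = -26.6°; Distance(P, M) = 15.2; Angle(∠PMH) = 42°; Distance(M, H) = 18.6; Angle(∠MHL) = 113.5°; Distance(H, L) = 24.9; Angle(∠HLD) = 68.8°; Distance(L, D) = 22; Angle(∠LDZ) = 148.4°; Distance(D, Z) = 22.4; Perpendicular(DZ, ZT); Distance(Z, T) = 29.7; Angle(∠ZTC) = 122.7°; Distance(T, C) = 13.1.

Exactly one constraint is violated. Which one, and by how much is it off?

Distance(T, C) = 13.1 — off by 7.20.

P = (0.00, 0.00) ✓; PM at -26.60° ✓; |PM| = 15.20 ✓; ∠PMH = 42.00° ✓; |MH| = 18.60 ✓; ∠MHL = 113.5° ✓; |HL| = 24.90 ✓; ∠HLD = 68.80° ✓; |LD| = 22.00 ✓; ∠LDZ = 148.4° ✓; |DZ| = 22.40 ✓; ∠(DZ, ZT) = 90.00° ✓; |ZT| = 29.70 ✓; ∠ZTC = 122.7° ✓; |TC| = 20.30 ✗.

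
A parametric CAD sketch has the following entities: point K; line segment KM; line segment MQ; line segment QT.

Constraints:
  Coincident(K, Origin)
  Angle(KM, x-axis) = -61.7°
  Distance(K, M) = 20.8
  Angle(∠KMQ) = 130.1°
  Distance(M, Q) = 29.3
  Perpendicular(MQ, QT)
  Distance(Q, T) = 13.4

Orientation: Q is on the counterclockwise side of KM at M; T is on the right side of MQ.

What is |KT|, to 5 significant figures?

51.790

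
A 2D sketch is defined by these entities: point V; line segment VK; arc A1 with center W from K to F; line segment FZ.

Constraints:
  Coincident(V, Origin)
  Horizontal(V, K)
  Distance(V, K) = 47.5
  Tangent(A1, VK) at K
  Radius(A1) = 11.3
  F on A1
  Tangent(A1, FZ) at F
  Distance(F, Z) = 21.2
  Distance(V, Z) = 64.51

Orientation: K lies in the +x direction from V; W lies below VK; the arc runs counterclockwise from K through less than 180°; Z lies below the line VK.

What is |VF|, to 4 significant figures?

44.05

V is at the origin; V and K share the same y with |VK| = 47.5 and K on the +x side, so K = (47.50, 0.000). The tangent condition forces WK to be normal to VK, so W = K + (0, -11.3) = (47.50, -11.30). Since WF ⟂ FZ (tangency), |WZ| = √(11.3² + 21.2²) = 24.02 regardless of where F sits on A1. So Z lies on both circle(V, 64.51) and circle(W, 24.02); the below-VK intersection is Z = (54.68, -34.22). F is the foot of the tangent from Z: F = (39.57, -19.35).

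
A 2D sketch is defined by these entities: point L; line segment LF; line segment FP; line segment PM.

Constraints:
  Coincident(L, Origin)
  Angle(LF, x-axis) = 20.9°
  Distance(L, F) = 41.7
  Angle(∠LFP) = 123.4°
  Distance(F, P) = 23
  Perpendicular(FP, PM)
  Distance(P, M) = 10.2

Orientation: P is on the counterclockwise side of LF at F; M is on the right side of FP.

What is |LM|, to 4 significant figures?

64.33

L is at the origin; LF runs at 20.9° with length 41.7, so F = 41.7·(cos 20.9°, sin 20.9°) = (38.96, 14.88). ∠LFP = 123.4°, so FP runs at 20.9° + (180° − 123.4°) = 77.50° from the x-axis; with |FP| = 23.0, P = F + 23.0·(cos 77.50°, sin 77.50°) = (43.93, 37.33). FP ⟂ PM; with |PM| = 10.2 on the right of FP, M = P + 10.2·(0.9763, -0.2164) = (53.89, 35.12). Then |LM| = |M − L| = 64.33.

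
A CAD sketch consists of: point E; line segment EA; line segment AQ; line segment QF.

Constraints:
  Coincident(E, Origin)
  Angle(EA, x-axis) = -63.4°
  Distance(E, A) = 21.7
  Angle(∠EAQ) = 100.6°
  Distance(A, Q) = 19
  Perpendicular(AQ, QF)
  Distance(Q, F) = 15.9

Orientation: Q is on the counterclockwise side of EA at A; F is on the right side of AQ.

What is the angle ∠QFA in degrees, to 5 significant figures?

50.076°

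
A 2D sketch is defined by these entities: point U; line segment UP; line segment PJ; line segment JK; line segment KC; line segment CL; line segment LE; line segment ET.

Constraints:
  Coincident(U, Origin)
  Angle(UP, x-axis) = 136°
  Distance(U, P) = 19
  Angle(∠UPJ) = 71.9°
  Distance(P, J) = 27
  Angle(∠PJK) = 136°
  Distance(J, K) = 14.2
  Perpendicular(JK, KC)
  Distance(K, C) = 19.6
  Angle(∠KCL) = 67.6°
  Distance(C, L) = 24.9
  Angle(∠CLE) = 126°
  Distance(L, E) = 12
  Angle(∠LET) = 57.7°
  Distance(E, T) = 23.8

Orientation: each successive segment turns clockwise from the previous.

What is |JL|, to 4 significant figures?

13.42

U is at the origin; UP runs at 136.0° with length 19.0, so P = (-13.67, 13.20). ∠UPJ = 71.9° gives PJ at 27.90° from the x-axis; with |PJ| = 27.0, J = (10.19, 25.83). ∠PJK = 136.0° gives JK at -16.10° from the x-axis; with |JK| = 14.2, K = (23.84, 21.89). JK is perpendicular to KC, so KC runs at -106.1°; with |KC| = 19.6, C = (18.40, 3.063). ∠KCL = 67.6° gives CL at 141.5° from the x-axis; with |CL| = 24.9, L = (-1.085, 18.56). Then |JL| = |L − J| = 13.42.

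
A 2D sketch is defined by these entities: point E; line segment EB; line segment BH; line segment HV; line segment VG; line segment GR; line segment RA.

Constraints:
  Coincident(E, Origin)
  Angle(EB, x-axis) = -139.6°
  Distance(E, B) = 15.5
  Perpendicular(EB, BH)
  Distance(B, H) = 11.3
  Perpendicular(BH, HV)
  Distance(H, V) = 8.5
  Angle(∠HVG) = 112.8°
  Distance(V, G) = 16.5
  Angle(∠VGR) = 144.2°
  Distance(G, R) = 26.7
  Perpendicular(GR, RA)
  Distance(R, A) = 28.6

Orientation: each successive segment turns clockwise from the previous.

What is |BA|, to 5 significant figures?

30.201

E is at the origin; EB runs at -139.6° with length 15.5, so B = (-11.804, -10.046). The perpendicularity gives BH at right angles to EB, so BH runs at 130.40°; with |BH| = 11.3, H = (-19.128, -1.4405). BH ⟂ HV, so HV runs at 40.400°; with |HV| = 8.5, V = (-12.655, 4.0685). ∠HVG = 112.8° gives VG at -26.800° from the x-axis; with |VG| = 16.5, G = (2.0731, -3.3709). ∠VGR = 144.2° gives GR at -62.600° from the x-axis; with |GR| = 26.7, R = (14.360, -27.076). GR ⟂ RA, so RA runs at -152.60°; with |RA| = 28.6, A = (-11.031, -40.237). Then |BA| = |A − B| = 30.201.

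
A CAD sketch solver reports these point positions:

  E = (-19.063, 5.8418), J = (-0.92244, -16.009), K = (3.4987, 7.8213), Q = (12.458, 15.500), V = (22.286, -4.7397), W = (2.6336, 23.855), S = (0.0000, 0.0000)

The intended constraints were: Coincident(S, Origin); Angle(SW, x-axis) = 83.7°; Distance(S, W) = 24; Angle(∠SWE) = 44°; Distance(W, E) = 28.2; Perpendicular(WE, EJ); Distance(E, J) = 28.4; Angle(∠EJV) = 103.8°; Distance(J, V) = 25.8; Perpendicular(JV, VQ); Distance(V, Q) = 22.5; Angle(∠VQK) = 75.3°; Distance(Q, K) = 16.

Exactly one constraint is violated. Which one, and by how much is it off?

Distance(Q, K) = 16 — off by 4.20.

S = (0.00, 0.00) ✓; SW at 83.70° ✓; |SW| = 24.00 ✓; ∠SWE = 44.00° ✓; |WE| = 28.20 ✓; ∠(WE, EJ) = 90.00° ✓; |EJ| = 28.40 ✓; ∠EJV = 103.8° ✓; |JV| = 25.80 ✓; ∠(JV, VQ) = 90.00° ✓; |VQ| = 22.50 ✓; ∠VQK = 75.30° ✓; |QK| = 11.80 ✗.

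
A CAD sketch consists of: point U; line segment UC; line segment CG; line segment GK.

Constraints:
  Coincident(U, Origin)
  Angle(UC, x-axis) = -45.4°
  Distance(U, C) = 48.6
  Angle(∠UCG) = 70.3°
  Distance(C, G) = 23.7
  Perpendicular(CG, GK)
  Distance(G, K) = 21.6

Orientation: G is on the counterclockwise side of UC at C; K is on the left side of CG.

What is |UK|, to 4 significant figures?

25.24

U is at the origin; UC runs at -45.4° with length 48.6, so C = 48.6·(cos -45.4°, sin -45.4°) = (34.12, -34.60). ∠UCG = 70.3°, so CG runs at -45.4° + (180° − 70.3°) = 64.30° from the x-axis; with |CG| = 23.7, G = C + 23.7·(cos 64.30°, sin 64.30°) = (44.40, -13.25). CG ⟂ GK; with |GK| = 21.6 on the left of CG, K = G + 21.6·(-0.9011, 0.4337) = (24.94, -3.882). Then |UK| = |K − U| = 25.24.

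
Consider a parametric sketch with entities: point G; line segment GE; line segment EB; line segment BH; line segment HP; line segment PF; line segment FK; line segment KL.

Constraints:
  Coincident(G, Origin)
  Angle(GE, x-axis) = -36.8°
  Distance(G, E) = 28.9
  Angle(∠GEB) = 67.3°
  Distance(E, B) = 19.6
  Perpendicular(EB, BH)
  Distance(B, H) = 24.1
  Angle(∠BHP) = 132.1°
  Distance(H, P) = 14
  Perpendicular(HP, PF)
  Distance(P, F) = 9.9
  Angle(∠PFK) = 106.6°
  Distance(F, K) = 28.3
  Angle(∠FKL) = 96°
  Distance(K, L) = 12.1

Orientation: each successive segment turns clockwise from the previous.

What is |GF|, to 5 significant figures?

8.5934

∠BHP = 132.1° gives HP at 72.600° from the x-axis; with |HP| = 14.0, P = (-1.7919, 6.8651). The perpendicularity gives PF at right angles to HP, so PF runs at -17.400°; with |PF| = 9.9, F = (7.6551, 3.9046). Then |GF| = |F − G| = 8.5934.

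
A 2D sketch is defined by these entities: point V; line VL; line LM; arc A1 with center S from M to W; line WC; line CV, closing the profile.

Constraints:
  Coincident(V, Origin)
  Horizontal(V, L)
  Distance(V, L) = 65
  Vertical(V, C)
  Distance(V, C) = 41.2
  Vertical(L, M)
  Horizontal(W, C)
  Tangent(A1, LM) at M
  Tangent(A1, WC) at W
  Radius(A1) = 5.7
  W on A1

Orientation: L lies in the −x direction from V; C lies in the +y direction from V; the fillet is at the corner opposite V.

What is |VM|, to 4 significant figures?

74.06

V is at the origin; V and L share the same y with |VL| = 65.0 and L on the −x side, so L = (-65.00, 0.000). V and C share the same x with |VC| = 41.2 and C on the +y side, so C = (0.000, 41.20). The virtual corner opposite V is at (-65.00, 41.20). The tangent condition forces SM to be normal to LM and tangency of A1 to WC means the radius SW is perpendicular to WC, with radius 5.7, so the center S sits 5.7 in from both sides at S = (-59.30, 35.50). That places the tangent points at M = (-65.00, 35.50) on LM and W = (-59.30, 41.20) on WC. Then |VM| = |M − V| = 74.06.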